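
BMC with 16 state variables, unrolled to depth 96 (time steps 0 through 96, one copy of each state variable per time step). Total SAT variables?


BMC unrolls to depth k, creating one copy of each state var for steps 0..k.
Step count = 96 + 1 = 97 (steps 0 through 96)
Vars per step = 16
Total = 16 * 97 = 1552

1552


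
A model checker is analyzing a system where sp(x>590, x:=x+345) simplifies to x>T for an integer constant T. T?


Formula: sp(P, x:=E) = exists old_x. (x = E[old_x/x]) AND P[old_x/x] (old_x is the value of x before the assignment; eliminate old_x by solving x = E[old_x/x] for old_x)
Step 1: Precondition P: x>590, i.e. old_x > 590
Step 2: Assignment gives x = old_x + 345, so old_x = x - 345
Step 3: Substitute into P: x - 345 > 590
Step 4: Simplify: x > 590+345 = 935

935


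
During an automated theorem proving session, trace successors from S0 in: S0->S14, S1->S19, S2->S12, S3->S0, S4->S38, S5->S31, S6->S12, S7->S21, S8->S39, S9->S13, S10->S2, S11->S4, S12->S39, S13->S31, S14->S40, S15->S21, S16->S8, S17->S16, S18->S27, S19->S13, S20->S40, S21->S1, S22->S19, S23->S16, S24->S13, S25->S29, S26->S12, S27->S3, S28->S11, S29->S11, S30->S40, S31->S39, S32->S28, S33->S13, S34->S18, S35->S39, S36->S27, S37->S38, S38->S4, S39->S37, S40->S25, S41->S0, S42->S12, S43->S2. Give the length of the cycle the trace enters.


Trace from S0 until a state repeats:
  S0 -> S14 -> S40 -> S25 -> S29 -> S11 -> S4 -> S38 -> S4
S4 first seen at step 6, revisited at step 8.
Cycle length = 8 - 6 = 2

2


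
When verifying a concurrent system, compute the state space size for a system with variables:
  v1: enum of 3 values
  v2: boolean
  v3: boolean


State space = product of domain sizes of all variables.
Domain sizes:
  v1 (enum of 3 values): 3
  v2 (boolean): 2
  v3 (boolean): 2
Product = 3 * 2 * 2 = 12

12


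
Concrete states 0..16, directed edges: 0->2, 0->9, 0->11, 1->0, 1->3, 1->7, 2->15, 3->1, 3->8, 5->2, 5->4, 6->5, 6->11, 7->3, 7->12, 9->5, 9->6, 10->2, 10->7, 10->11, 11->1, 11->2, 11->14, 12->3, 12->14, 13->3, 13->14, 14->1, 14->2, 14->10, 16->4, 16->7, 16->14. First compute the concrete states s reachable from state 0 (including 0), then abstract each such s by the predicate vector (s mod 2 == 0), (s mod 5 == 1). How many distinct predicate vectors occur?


BFS from 0:
Concrete reachable: {0, 1, 2, 3, 4, 5, 6, 7, 8, 9, 10, 11, 12, 14, 15}
Abstract via predicates (s mod 2 == 0), (s mod 5 == 1):
  (0,0) <- {3, 5, 7, 9, 15}
  (0,1) <- {1, 11}
  (1,0) <- {0, 2, 4, 8, 10, 12, 14}
  (1,1) <- {6}
Distinct abstract states = 4

4


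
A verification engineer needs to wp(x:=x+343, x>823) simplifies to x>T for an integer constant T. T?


Formula: wp(x:=E, P) = P[E/x] (substitute E for x in postcondition)
Step 1: Postcondition: x>823
Step 2: Substitute x+343 for x: x+343>823
Step 3: Solve for x: x > 823-343 = 480

480


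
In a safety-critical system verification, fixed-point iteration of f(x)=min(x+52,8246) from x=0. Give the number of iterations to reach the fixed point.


Step 1: x=0, cap=8246, increment=52
Step 2: x grows by 52 each step until capped at 8246; fixed point is x=8246
Step 3: iterations = ceil(8246/52) = 159

159


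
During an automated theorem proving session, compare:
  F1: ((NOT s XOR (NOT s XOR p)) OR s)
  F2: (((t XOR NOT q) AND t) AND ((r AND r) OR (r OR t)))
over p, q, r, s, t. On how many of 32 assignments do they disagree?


F1 = ((NOT s XOR (NOT s XOR p)) OR s)
F2 = (((t XOR NOT q) AND t) AND ((r AND r) OR (r OR t)))
Evaluate both on each of 32 rows (bits = p,q,r,s,t):
  row 0 [00000]: F1=0 F2=0 -> 0
  row 1 [00001]: F1=0 F2=0 -> 0
  row 2 [00010]: F1=1 F2=0 (differ) -> 1
  row 3 [00011]: F1=1 F2=0 (differ) -> 1
  row 4 [00100]: F1=0 F2=0 -> 0
  row 5 [00101]: F1=0 F2=0 -> 0
  row 6 [00110]: F1=1 F2=0 (differ) -> 1
  row 7 [00111]: F1=1 F2=0 (differ) -> 1
  row 8 [01000]: F1=0 F2=0 -> 0
  row 9 [01001]: F1=0 F2=1 (differ) -> 1
  row 10 [01010]: F1=1 F2=0 (differ) -> 1
  row 11 [01011]: F1=1 F2=1 -> 0
  row 12 [01100]: F1=0 F2=0 -> 0
  row 13 [01101]: F1=0 F2=1 (differ) -> 1
  row 14 [01110]: F1=1 F2=0 (differ) -> 1
  row 15 [01111]: F1=1 F2=1 -> 0
  row 16 [10000]: F1=1 F2=0 (differ) -> 1
  row 17 [10001]: F1=1 F2=0 (differ) -> 1
  row 18 [10010]: F1=1 F2=0 (differ) -> 1
  row 19 [10011]: F1=1 F2=0 (differ) -> 1
  row 20 [10100]: F1=1 F2=0 (differ) -> 1
  row 21 [10101]: F1=1 F2=0 (differ) -> 1
  row 22 [10110]: F1=1 F2=0 (differ) -> 1
  row 23 [10111]: F1=1 F2=0 (differ) -> 1
  row 24 [11000]: F1=1 F2=0 (differ) -> 1
  row 25 [11001]: F1=1 F2=1 -> 0
  row 26 [11010]: F1=1 F2=0 (differ) -> 1
  row 27 [11011]: F1=1 F2=1 -> 0
  row 28 [11100]: F1=1 F2=0 (differ) -> 1
  row 29 [11101]: F1=1 F2=1 -> 0
  row 30 [11110]: F1=1 F2=0 (differ) -> 1
  row 31 [11111]: F1=1 F2=1 -> 0
Full result column, 8 rows per line (p,q fixed per line; r,s,t runs 000..111 left to right):
  rows 0-7 [p,q=00]: 00110011  (ones: 4)
  rows 8-15 [p,q=01]: 01100110  (ones: 4)
  rows 16-23 [p,q=10]: 11111111  (ones: 8)
  rows 24-31 [p,q=11]: 10101010  (ones: 4)
Disagreements = 4+4+8+4 = 20

20


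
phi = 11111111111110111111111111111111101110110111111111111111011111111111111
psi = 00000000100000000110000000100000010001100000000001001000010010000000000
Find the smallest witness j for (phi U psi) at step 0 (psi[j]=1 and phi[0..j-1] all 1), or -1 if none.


(phi U psi) at 0: need smallest j with psi[j]=1 and phi[i]=1 for all i in [0,j).
Scan from step 0:
  step 0: phi=1, psi=0 -> continue
  step 1: phi=1, psi=0 -> continue
  step 2: phi=1, psi=0 -> continue
  step 3: phi=1, psi=0 -> continue
  step 8: psi=1 and phi held for [0,8) -> witness found
Witness step = 8

8


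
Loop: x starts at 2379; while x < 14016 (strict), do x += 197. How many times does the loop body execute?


Step 1: x goes from 2379 toward 14016 by 197; the body runs while x<14016, so iterations = ceil((bound-start)/step)
Step 2: Distance=11637
Step 3: ceil(11637/197)=60

60


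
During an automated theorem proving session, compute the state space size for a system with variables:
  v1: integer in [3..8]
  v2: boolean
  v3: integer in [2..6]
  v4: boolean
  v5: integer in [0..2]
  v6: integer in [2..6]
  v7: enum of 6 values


State space = product of domain sizes of all variables.
Domain sizes:
  v1 (integer in [3..8]): 6
  v2 (boolean): 2
  v3 (integer in [2..6]): 5
  v4 (boolean): 2
  v5 (integer in [0..2]): 3
  v6 (integer in [2..6]): 5
  v7 (enum of 6 values): 6
Product = 6 * 2 * 5 * 2 * 3 * 5 * 6 = 10800

10800


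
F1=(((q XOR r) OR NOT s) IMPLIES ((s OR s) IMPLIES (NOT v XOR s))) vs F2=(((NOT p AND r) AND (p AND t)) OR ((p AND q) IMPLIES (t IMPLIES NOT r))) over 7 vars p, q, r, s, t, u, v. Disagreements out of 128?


F1 = (((q XOR r) OR NOT s) IMPLIES ((s OR s) IMPLIES (NOT v XOR s)))
F2 = (((NOT p AND r) AND (p AND t)) OR ((p AND q) IMPLIES (t IMPLIES NOT r)))
Evaluate both on each of 128 rows (bits = p,q,r,s,t,u,v):
  row 0 [0000000]: F1=1 F2=1 -> 0
  row 1 [0000001]: F1=1 F2=1 -> 0
  row 2 [0000010]: F1=1 F2=1 -> 0
  row 3 [0000011]: F1=1 F2=1 -> 0
  row 4 [0000100]: F1=1 F2=1 -> 0
  (every remaining row is evaluated the same way; all 128 results are listed next)
Full result column, 8 rows per line (p,q,r,s fixed per line; t,u,v runs 000..111 left to right):
  rows 0-7 [p,q,r,s=0000]: 00000000  (ones: 0)
  rows 8-15 [p,q,r,s=0001]: 00000000  (ones: 0)
  rows 16-23 [p,q,r,s=0010]: 00000000  (ones: 0)
  rows 24-31 [p,q,r,s=0011]: 10101010  (ones: 4)
  rows 32-39 [p,q,r,s=0100]: 00000000  (ones: 0)
  rows 40-47 [p,q,r,s=0101]: 10101010  (ones: 4)
  rows 48-55 [p,q,r,s=0110]: 00000000  (ones: 0)
  rows 56-63 [p,q,r,s=0111]: 00000000  (ones: 0)
  rows 64-71 [p,q,r,s=1000]: 00000000  (ones: 0)
  rows 72-79 [p,q,r,s=1001]: 00000000  (ones: 0)
  rows 80-87 [p,q,r,s=1010]: 00000000  (ones: 0)
  rows 88-95 [p,q,r,s=1011]: 10101010  (ones: 4)
  rows 96-103 [p,q,r,s=1100]: 00000000  (ones: 0)
  rows 104-111 [p,q,r,s=1101]: 10101010  (ones: 4)
  rows 112-119 [p,q,r,s=1110]: 00001111  (ones: 4)
  rows 120-127 [p,q,r,s=1111]: 00001111  (ones: 4)
Disagreements = 0+0+0+4+0+4+0+0+0+0+0+4+0+4+4+4 = 24

24


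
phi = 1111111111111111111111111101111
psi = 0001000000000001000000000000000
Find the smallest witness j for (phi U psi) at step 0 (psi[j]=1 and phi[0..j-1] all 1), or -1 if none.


(phi U psi) at 0: need smallest j with psi[j]=1 and phi[i]=1 for all i in [0,j).
Scan from step 0:
  step 0: phi=1, psi=0 -> continue
  step 1: phi=1, psi=0 -> continue
  step 2: phi=1, psi=0 -> continue
  step 3: psi=1 and phi held for [0,3) -> witness found
Witness step = 3

3


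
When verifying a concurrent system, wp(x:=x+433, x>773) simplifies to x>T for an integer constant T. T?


Formula: wp(x:=E, P) = P[E/x] (substitute E for x in postcondition)
Step 1: Postcondition: x>773
Step 2: Substitute x+433 for x: x+433>773
Step 3: Solve for x: x > 773-433 = 340

340


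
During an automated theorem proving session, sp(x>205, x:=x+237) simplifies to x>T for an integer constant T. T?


Formula: sp(P, x:=E) = exists old_x. (x = E[old_x/x]) AND P[old_x/x] (old_x is the value of x before the assignment; eliminate old_x by solving x = E[old_x/x] for old_x)
Step 1: Precondition P: x>205, i.e. old_x > 205
Step 2: Assignment gives x = old_x + 237, so old_x = x - 237
Step 3: Substitute into P: x - 237 > 205
Step 4: Simplify: x > 205+237 = 442

442


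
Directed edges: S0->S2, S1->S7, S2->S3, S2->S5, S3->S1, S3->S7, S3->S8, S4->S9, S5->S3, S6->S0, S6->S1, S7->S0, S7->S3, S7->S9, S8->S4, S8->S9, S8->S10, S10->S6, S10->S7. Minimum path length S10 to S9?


BFS layer-by-layer from S10:
  dist 0: {S10}
  dist 1: {S6, S7}
  dist 2: {S0, S1, S3, S9}
  -> S9 reached at distance 2
Shortest path length = 2

2


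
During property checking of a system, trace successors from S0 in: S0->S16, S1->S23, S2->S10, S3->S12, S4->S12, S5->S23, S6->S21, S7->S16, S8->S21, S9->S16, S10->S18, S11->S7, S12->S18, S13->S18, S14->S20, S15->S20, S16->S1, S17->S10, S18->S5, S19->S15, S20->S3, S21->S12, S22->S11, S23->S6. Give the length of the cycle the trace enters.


Trace from S0 until a state repeats:
  S0 -> S16 -> S1 -> S23 -> S6 -> S21 -> S12 -> S18 -> S5 -> S23
S23 first seen at step 3, revisited at step 9.
Cycle length = 9 - 3 = 6

6


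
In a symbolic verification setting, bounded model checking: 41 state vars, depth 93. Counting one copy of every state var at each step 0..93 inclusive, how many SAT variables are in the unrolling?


BMC unrolls to depth k, creating one copy of each state var for steps 0..k.
Step count = 93 + 1 = 94 (steps 0 through 93)
Vars per step = 41
Total = 41 * 94 = 3854

3854


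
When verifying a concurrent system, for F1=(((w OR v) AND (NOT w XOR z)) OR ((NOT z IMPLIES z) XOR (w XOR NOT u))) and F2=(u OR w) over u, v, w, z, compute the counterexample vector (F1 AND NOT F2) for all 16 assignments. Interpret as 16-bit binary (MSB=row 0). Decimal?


F1 = (((w OR v) AND (NOT w XOR z)) OR ((NOT z IMPLIES z) XOR (w XOR NOT u)))
F2 = (u OR w)
Counterexample to F1=>F2 is where F1=1 and F2=0.
Evaluate each row (bits = u,v,w,z, MSB first):
  row 0 [0000]: F1=1 F2=0 -> F1&~F2 -> 1
  row 1 [0001]: F1=0 F2=0 -> F1&~F2 -> 0
  row 2 [0010]: F1=0 F2=1 -> F1&~F2 -> 0
  row 3 [0011]: F1=1 F2=1 -> F1&~F2 -> 0
  row 4 [0100]: F1=1 F2=0 -> F1&~F2 -> 1
  row 5 [0101]: F1=0 F2=0 -> F1&~F2 -> 0
  row 6 [0110]: F1=0 F2=1 -> F1&~F2 -> 0
  row 7 [0111]: F1=1 F2=1 -> F1&~F2 -> 0
  row 8 [1000]: F1=0 F2=1 -> F1&~F2 -> 0
  row 9 [1001]: F1=1 F2=1 -> F1&~F2 -> 0
  row 10 [1010]: F1=1 F2=1 -> F1&~F2 -> 0
  row 11 [1011]: F1=1 F2=1 -> F1&~F2 -> 0
  row 12 [1100]: F1=1 F2=1 -> F1&~F2 -> 0
  row 13 [1101]: F1=1 F2=1 -> F1&~F2 -> 0
  row 14 [1110]: F1=1 F2=1 -> F1&~F2 -> 0
  row 15 [1111]: F1=1 F2=1 -> F1&~F2 -> 0
Full result column, 4 rows per line (u,v fixed per line; w,z runs 00..11 left to right):
  rows 0-3 [u,v=00]: 1000  = hex 8
  rows 4-7 [u,v=01]: 1000  = hex 8
  rows 8-11 [u,v=10]: 0000  = hex 0
  rows 12-15 [u,v=11]: 0000  = hex 0
Counterexample vector (row 0 .. row 15) = 1000100000000000
Output column grouped in 4s = 1000 1000 0000 0000 = 0x8800
Convert to decimal digit by digit (value = value*16 + digit):
  8 -> 8
  8*16 + 8 = 136
  136*16 + 0 = 2176
  2176*16 + 0 = 34816
Decimal = 34816

34816


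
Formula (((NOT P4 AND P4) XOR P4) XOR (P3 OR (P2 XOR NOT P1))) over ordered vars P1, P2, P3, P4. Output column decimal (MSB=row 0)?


Formula: (((NOT P4 AND P4) XOR P4) XOR (P3 OR (P2 XOR NOT P1))) over P1, P2, P3, P4 (16 rows)
Evaluate each row (bits = P1,P2,P3,P4, MSB first):
  row 0 [0000]: (((NOT 0 AND 0) XOR 0) XOR (0 OR (0 XOR NOT 0))) -> 1
  row 1 [0001]: (((NOT 1 AND 1) XOR 1) XOR (0 OR (0 XOR NOT 0))) -> 0
  row 2 [0010]: (((NOT 0 AND 0) XOR 0) XOR (1 OR (0 XOR NOT 0))) -> 1
  row 3 [0011]: (((NOT 1 AND 1) XOR 1) XOR (1 OR (0 XOR NOT 0))) -> 0
  row 4 [0100]: (((NOT 0 AND 0) XOR 0) XOR (0 OR (1 XOR NOT 0))) -> 0
  row 5 [0101]: (((NOT 1 AND 1) XOR 1) XOR (0 OR (1 XOR NOT 0))) -> 1
  row 6 [0110]: (((NOT 0 AND 0) XOR 0) XOR (1 OR (1 XOR NOT 0))) -> 1
  row 7 [0111]: (((NOT 1 AND 1) XOR 1) XOR (1 OR (1 XOR NOT 0))) -> 0
  row 8 [1000]: (((NOT 0 AND 0) XOR 0) XOR (0 OR (0 XOR NOT 1))) -> 0
  row 9 [1001]: (((NOT 1 AND 1) XOR 1) XOR (0 OR (0 XOR NOT 1))) -> 1
  row 10 [1010]: (((NOT 0 AND 0) XOR 0) XOR (1 OR (0 XOR NOT 1))) -> 1
  row 11 [1011]: (((NOT 1 AND 1) XOR 1) XOR (1 OR (0 XOR NOT 1))) -> 0
  row 12 [1100]: (((NOT 0 AND 0) XOR 0) XOR (0 OR (1 XOR NOT 1))) -> 1
  row 13 [1101]: (((NOT 1 AND 1) XOR 1) XOR (0 OR (1 XOR NOT 1))) -> 0
  row 14 [1110]: (((NOT 0 AND 0) XOR 0) XOR (1 OR (1 XOR NOT 1))) -> 1
  row 15 [1111]: (((NOT 1 AND 1) XOR 1) XOR (1 OR (1 XOR NOT 1))) -> 0
Full result column, 4 rows per line (P1,P2 fixed per line; P3,P4 runs 00..11 left to right):
  rows 0-3 [P1,P2=00]: 1010  = hex A
  rows 4-7 [P1,P2=01]: 0110  = hex 6
  rows 8-11 [P1,P2=10]: 0110  = hex 6
  rows 12-15 [P1,P2=11]: 1010  = hex A
Output column (row 0 .. row 15) = 1010011001101010
Output column grouped in 4s = 1010 0110 0110 1010 = 0xA66A
Convert to decimal digit by digit (value = value*16 + digit):
  A -> 10
  10*16 + 6 = 166
  166*16 + 6 = 2662
  2662*16 + 10 (A) = 42602
Decimal = 42602

42602


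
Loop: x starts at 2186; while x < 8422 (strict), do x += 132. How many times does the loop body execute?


Step 1: x goes from 2186 toward 8422 by 132; the body runs while x<8422, so iterations = ceil((bound-start)/step)
Step 2: Distance=6236
Step 3: ceil(6236/132)=48

48


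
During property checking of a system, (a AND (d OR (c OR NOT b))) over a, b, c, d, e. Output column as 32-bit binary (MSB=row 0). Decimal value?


Formula: (a AND (d OR (c OR NOT b))) over a, b, c, d, e (32 rows)
Evaluate each row (bits = a,b,c,d,e, MSB first):
  row 0 [00000]: (0 AND (0 OR (0 OR NOT 0))) -> 0
  row 1 [00001]: (0 AND (0 OR (0 OR NOT 0))) -> 0
  row 2 [00010]: (0 AND (1 OR (0 OR NOT 0))) -> 0
  row 3 [00011]: (0 AND (1 OR (0 OR NOT 0))) -> 0
  row 4 [00100]: (0 AND (0 OR (1 OR NOT 0))) -> 0
  row 5 [00101]: (0 AND (0 OR (1 OR NOT 0))) -> 0
  row 6 [00110]: (0 AND (1 OR (1 OR NOT 0))) -> 0
  row 7 [00111]: (0 AND (1 OR (1 OR NOT 0))) -> 0
  row 8 [01000]: (0 AND (0 OR (0 OR NOT 1))) -> 0
  row 9 [01001]: (0 AND (0 OR (0 OR NOT 1))) -> 0
  row 10 [01010]: (0 AND (1 OR (0 OR NOT 1))) -> 0
  row 11 [01011]: (0 AND (1 OR (0 OR NOT 1))) -> 0
  row 12 [01100]: (0 AND (0 OR (1 OR NOT 1))) -> 0
  row 13 [01101]: (0 AND (0 OR (1 OR NOT 1))) -> 0
  row 14 [01110]: (0 AND (1 OR (1 OR NOT 1))) -> 0
  row 15 [01111]: (0 AND (1 OR (1 OR NOT 1))) -> 0
  row 16 [10000]: (1 AND (0 OR (0 OR NOT 0))) -> 1
  row 17 [10001]: (1 AND (0 OR (0 OR NOT 0))) -> 1
  row 18 [10010]: (1 AND (1 OR (0 OR NOT 0))) -> 1
  row 19 [10011]: (1 AND (1 OR (0 OR NOT 0))) -> 1
  row 20 [10100]: (1 AND (0 OR (1 OR NOT 0))) -> 1
  row 21 [10101]: (1 AND (0 OR (1 OR NOT 0))) -> 1
  row 22 [10110]: (1 AND (1 OR (1 OR NOT 0))) -> 1
  row 23 [10111]: (1 AND (1 OR (1 OR NOT 0))) -> 1
  row 24 [11000]: (1 AND (0 OR (0 OR NOT 1))) -> 0
  row 25 [11001]: (1 AND (0 OR (0 OR NOT 1))) -> 0
  row 26 [11010]: (1 AND (1 OR (0 OR NOT 1))) -> 1
  row 27 [11011]: (1 AND (1 OR (0 OR NOT 1))) -> 1
  row 28 [11100]: (1 AND (0 OR (1 OR NOT 1))) -> 1
  row 29 [11101]: (1 AND (0 OR (1 OR NOT 1))) -> 1
  row 30 [11110]: (1 AND (1 OR (1 OR NOT 1))) -> 1
  row 31 [11111]: (1 AND (1 OR (1 OR NOT 1))) -> 1
Full result column, 4 rows per line (a,b,c fixed per line; d,e runs 00..11 left to right):
  rows 0-3 [a,b,c=000]: 0000  = hex 0
  rows 4-7 [a,b,c=001]: 0000  = hex 0
  rows 8-11 [a,b,c=010]: 0000  = hex 0
  rows 12-15 [a,b,c=011]: 0000  = hex 0
  rows 16-19 [a,b,c=100]: 1111  = hex F
  rows 20-23 [a,b,c=101]: 1111  = hex F
  rows 24-27 [a,b,c=110]: 0011  = hex 3
  rows 28-31 [a,b,c=111]: 1111  = hex F
Output column (row 0 .. row 31) = 00000000000000001111111100111111
Output column grouped in 4s = 0000 0000 0000 0000 1111 1111 0011 1111 = 0x0000FF3F
Convert to decimal digit by digit (value = value*16 + digit):
  0 -> 0
  0*16 + 0 = 0
  0*16 + 0 = 0
  0*16 + 0 = 0
  0*16 + 15 (F) = 15
  15*16 + 15 (F) = 255
  255*16 + 3 = 4083
  4083*16 + 15 (F) = 65343
Decimal = 65343

65343


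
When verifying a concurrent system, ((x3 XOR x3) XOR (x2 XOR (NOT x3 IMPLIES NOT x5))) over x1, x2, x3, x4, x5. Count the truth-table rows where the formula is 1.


Formula: ((x3 XOR x3) XOR (x2 XOR (NOT x3 IMPLIES NOT x5))) over 5 vars (32 rows)
Evaluate each row (x1, x2, x3, x4, x5 as bits, MSB first):
  row 0 [00000]: ((0 XOR 0) XOR (0 XOR (NOT 0 IMPLIES NOT 0))) -> 1
  row 1 [00001]: ((0 XOR 0) XOR (0 XOR (NOT 0 IMPLIES NOT 1))) -> 0
  row 2 [00010]: ((0 XOR 0) XOR (0 XOR (NOT 0 IMPLIES NOT 0))) -> 1
  row 3 [00011]: ((0 XOR 0) XOR (0 XOR (NOT 0 IMPLIES NOT 1))) -> 0
  row 4 [00100]: ((1 XOR 1) XOR (0 XOR (NOT 1 IMPLIES NOT 0))) -> 1
  row 5 [00101]: ((1 XOR 1) XOR (0 XOR (NOT 1 IMPLIES NOT 1))) -> 1
  row 6 [00110]: ((1 XOR 1) XOR (0 XOR (NOT 1 IMPLIES NOT 0))) -> 1
  row 7 [00111]: ((1 XOR 1) XOR (0 XOR (NOT 1 IMPLIES NOT 1))) -> 1
  row 8 [01000]: ((0 XOR 0) XOR (1 XOR (NOT 0 IMPLIES NOT 0))) -> 0
  row 9 [01001]: ((0 XOR 0) XOR (1 XOR (NOT 0 IMPLIES NOT 1))) -> 1
  row 10 [01010]: ((0 XOR 0) XOR (1 XOR (NOT 0 IMPLIES NOT 0))) -> 0
  row 11 [01011]: ((0 XOR 0) XOR (1 XOR (NOT 0 IMPLIES NOT 1))) -> 1
  row 12 [01100]: ((1 XOR 1) XOR (1 XOR (NOT 1 IMPLIES NOT 0))) -> 0
  row 13 [01101]: ((1 XOR 1) XOR (1 XOR (NOT 1 IMPLIES NOT 1))) -> 0
  row 14 [01110]: ((1 XOR 1) XOR (1 XOR (NOT 1 IMPLIES NOT 0))) -> 0
  row 15 [01111]: ((1 XOR 1) XOR (1 XOR (NOT 1 IMPLIES NOT 1))) -> 0
  row 16 [10000]: ((0 XOR 0) XOR (0 XOR (NOT 0 IMPLIES NOT 0))) -> 1
  row 17 [10001]: ((0 XOR 0) XOR (0 XOR (NOT 0 IMPLIES NOT 1))) -> 0
  row 18 [10010]: ((0 XOR 0) XOR (0 XOR (NOT 0 IMPLIES NOT 0))) -> 1
  row 19 [10011]: ((0 XOR 0) XOR (0 XOR (NOT 0 IMPLIES NOT 1))) -> 0
  row 20 [10100]: ((1 XOR 1) XOR (0 XOR (NOT 1 IMPLIES NOT 0))) -> 1
  row 21 [10101]: ((1 XOR 1) XOR (0 XOR (NOT 1 IMPLIES NOT 1))) -> 1
  row 22 [10110]: ((1 XOR 1) XOR (0 XOR (NOT 1 IMPLIES NOT 0))) -> 1
  row 23 [10111]: ((1 XOR 1) XOR (0 XOR (NOT 1 IMPLIES NOT 1))) -> 1
  row 24 [11000]: ((0 XOR 0) XOR (1 XOR (NOT 0 IMPLIES NOT 0))) -> 0
  row 25 [11001]: ((0 XOR 0) XOR (1 XOR (NOT 0 IMPLIES NOT 1))) -> 1
  row 26 [11010]: ((0 XOR 0) XOR (1 XOR (NOT 0 IMPLIES NOT 0))) -> 0
  row 27 [11011]: ((0 XOR 0) XOR (1 XOR (NOT 0 IMPLIES NOT 1))) -> 1
  row 28 [11100]: ((1 XOR 1) XOR (1 XOR (NOT 1 IMPLIES NOT 0))) -> 0
  row 29 [11101]: ((1 XOR 1) XOR (1 XOR (NOT 1 IMPLIES NOT 1))) -> 0
  row 30 [11110]: ((1 XOR 1) XOR (1 XOR (NOT 1 IMPLIES NOT 0))) -> 0
  row 31 [11111]: ((1 XOR 1) XOR (1 XOR (NOT 1 IMPLIES NOT 1))) -> 0
Full result column, 8 rows per line (x1,x2 fixed per line; x3,x4,x5 runs 000..111 left to right):
  rows 0-7 [x1,x2=00]: 10101111  (ones: 6)
  rows 8-15 [x1,x2=01]: 01010000  (ones: 2)
  rows 16-23 [x1,x2=10]: 10101111  (ones: 6)
  rows 24-31 [x1,x2=11]: 01010000  (ones: 2)
Count of 1-rows = 6+2+6+2 = 16

16


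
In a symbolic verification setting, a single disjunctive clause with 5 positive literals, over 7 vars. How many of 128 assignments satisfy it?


Step 1: Total=2^7=128
Step 2: Unsat when all 5 false: 2^2=4
Step 3: Sat=128-4=124

124


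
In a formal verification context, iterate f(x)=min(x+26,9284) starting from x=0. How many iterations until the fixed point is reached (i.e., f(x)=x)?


Step 1: x=0, cap=9284, increment=26
Step 2: x grows by 26 each step until capped at 9284; fixed point is x=9284
Step 3: iterations = ceil(9284/26) = 358

358


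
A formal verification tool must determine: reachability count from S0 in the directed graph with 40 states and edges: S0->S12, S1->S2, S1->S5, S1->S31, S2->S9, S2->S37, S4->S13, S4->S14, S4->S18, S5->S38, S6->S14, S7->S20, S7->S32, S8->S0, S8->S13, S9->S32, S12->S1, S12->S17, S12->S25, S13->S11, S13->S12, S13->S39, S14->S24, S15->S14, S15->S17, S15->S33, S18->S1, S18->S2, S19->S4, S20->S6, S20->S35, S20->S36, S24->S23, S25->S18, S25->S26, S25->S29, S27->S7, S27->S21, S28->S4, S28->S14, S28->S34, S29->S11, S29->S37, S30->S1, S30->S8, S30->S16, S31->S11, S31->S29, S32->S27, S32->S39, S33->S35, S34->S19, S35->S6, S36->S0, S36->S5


BFS from S0:
  layer 0: {S0}
  layer 1: {S12}
  layer 2: {S1, S17, S25}
  layer 3: {S2, S5, S18, S26, S29, S31}
  layer 4: {S9, S11, S37, S38}
  layer 5: {S32}
  layer 6: {S27, S39}
  layer 7: {S7, S21}
  layer 8: {S20}
  layer 9: {S6, S35, S36}
  layer 10: {S14}
  layer 11: {S24}
  layer 12: {S23}
Reachable set: {S0, S1, S2, S5, S6, S7, S9, S11, S12, S14, S17, S18, S20, S21, S23, S24, S25, S26, S27, S29, S31, S32, S35, S36, S37, S38, S39}
Count = 27

27


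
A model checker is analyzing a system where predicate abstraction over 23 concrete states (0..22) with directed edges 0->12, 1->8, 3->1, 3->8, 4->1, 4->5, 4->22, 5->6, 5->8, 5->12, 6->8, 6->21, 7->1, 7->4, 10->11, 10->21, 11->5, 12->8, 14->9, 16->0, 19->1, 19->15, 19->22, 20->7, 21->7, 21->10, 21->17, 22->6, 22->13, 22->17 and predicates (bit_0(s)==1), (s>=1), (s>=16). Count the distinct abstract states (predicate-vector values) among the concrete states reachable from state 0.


BFS from 0:
Concrete reachable: {0, 8, 12}
Abstract via predicates (bit_0(s)==1), (s>=1), (s>=16):
  (0,0,0) <- {0}
  (0,1,0) <- {8, 12}
Distinct abstract states = 2

2


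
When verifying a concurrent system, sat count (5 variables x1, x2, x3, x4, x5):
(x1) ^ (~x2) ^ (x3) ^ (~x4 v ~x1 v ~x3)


CNF with 4 clauses over 5 vars (32 assignments).
An assignment satisfies CNF iff every clause has >=1 true literal.
Check each row (bits = x1,x2,x3,x4,x5; clause T/F shown):
  row 0 [00000]: clauses=FTFT -> 0
  row 1 [00001]: clauses=FTFT -> 0
  row 2 [00010]: clauses=FTFT -> 0
  row 3 [00011]: clauses=FTFT -> 0
  row 4 [00100]: clauses=FTTT -> 0
  row 5 [00101]: clauses=FTTT -> 0
  row 6 [00110]: clauses=FTTT -> 0
  row 7 [00111]: clauses=FTTT -> 0
  row 8 [01000]: clauses=FFFT -> 0
  row 9 [01001]: clauses=FFFT -> 0
  row 10 [01010]: clauses=FFFT -> 0
  row 11 [01011]: clauses=FFFT -> 0
  row 12 [01100]: clauses=FFTT -> 0
  row 13 [01101]: clauses=FFTT -> 0
  row 14 [01110]: clauses=FFTT -> 0
  row 15 [01111]: clauses=FFTT -> 0
  row 16 [10000]: clauses=TTFT -> 0
  row 17 [10001]: clauses=TTFT -> 0
  row 18 [10010]: clauses=TTFT -> 0
  row 19 [10011]: clauses=TTFT -> 0
  row 20 [10100]: clauses=TTTT -> 1
  row 21 [10101]: clauses=TTTT -> 1
  row 22 [10110]: clauses=TTTF -> 0
  row 23 [10111]: clauses=TTTF -> 0
  row 24 [11000]: clauses=TFFT -> 0
  row 25 [11001]: clauses=TFFT -> 0
  row 26 [11010]: clauses=TFFT -> 0
  row 27 [11011]: clauses=TFFT -> 0
  row 28 [11100]: clauses=TFTT -> 0
  row 29 [11101]: clauses=TFTT -> 0
  row 30 [11110]: clauses=TFTF -> 0
  row 31 [11111]: clauses=TFTF -> 0
Full result column, 8 rows per line (x1,x2 fixed per line; x3,x4,x5 runs 000..111 left to right):
  rows 0-7 [x1,x2=00]: 00000000  (ones: 0)
  rows 8-15 [x1,x2=01]: 00000000  (ones: 0)
  rows 16-23 [x1,x2=10]: 00001100  (ones: 2)
  rows 24-31 [x1,x2=11]: 00000000  (ones: 0)
Satisfying assignments = 0+0+2+0 = 2

2


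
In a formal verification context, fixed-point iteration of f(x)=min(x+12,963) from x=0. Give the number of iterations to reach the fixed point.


Step 1: x=0, cap=963, increment=12
Step 2: x grows by 12 each step until capped at 963; fixed point is x=963
Step 3: iterations = ceil(963/12) = 81

81


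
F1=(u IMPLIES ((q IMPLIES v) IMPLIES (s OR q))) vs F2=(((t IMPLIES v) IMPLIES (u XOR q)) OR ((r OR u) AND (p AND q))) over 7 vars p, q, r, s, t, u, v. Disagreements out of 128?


F1 = (u IMPLIES ((q IMPLIES v) IMPLIES (s OR q)))
F2 = (((t IMPLIES v) IMPLIES (u XOR q)) OR ((r OR u) AND (p AND q)))
Evaluate both on each of 128 rows (bits = p,q,r,s,t,u,v):
  row 0 [0000000]: F1=1 F2=0 (differ) -> 1
  row 1 [0000001]: F1=1 F2=0 (differ) -> 1
  row 2 [0000010]: F1=0 F2=1 (differ) -> 1
  row 3 [0000011]: F1=0 F2=1 (differ) -> 1
  row 4 [0000100]: F1=1 F2=1 -> 0
  (every remaining row is evaluated the same way; all 128 results are listed next)
Full result column, 8 rows per line (p,q,r,s fixed per line; t,u,v runs 000..111 left to right):
  rows 0-7 [p,q,r,s=0000]: 11110111  (ones: 7)
  rows 8-15 [p,q,r,s=0001]: 11000100  (ones: 3)
  rows 16-23 [p,q,r,s=0010]: 11110111  (ones: 7)
  rows 24-31 [p,q,r,s=0011]: 11000100  (ones: 3)
  rows 32-39 [p,q,r,s=0100]: 00110001  (ones: 3)
  rows 40-47 [p,q,r,s=0101]: 00110001  (ones: 3)
  rows 48-55 [p,q,r,s=0110]: 00110001  (ones: 3)
  rows 56-63 [p,q,r,s=0111]: 00110001  (ones: 3)
  rows 64-71 [p,q,r,s=1000]: 11110111  (ones: 7)
  rows 72-79 [p,q,r,s=1001]: 11000100  (ones: 3)
  rows 80-87 [p,q,r,s=1010]: 11110111  (ones: 7)
  rows 88-95 [p,q,r,s=1011]: 11000100  (ones: 3)
  rows 96-103 [p,q,r,s=1100]: 00000000  (ones: 0)
  rows 104-111 [p,q,r,s=1101]: 00000000  (ones: 0)
  rows 112-119 [p,q,r,s=1110]: 00000000  (ones: 0)
  rows 120-127 [p,q,r,s=1111]: 00000000  (ones: 0)
Disagreements = 7+3+7+3+3+3+3+3+7+3+7+3+0+0+0+0 = 52

52


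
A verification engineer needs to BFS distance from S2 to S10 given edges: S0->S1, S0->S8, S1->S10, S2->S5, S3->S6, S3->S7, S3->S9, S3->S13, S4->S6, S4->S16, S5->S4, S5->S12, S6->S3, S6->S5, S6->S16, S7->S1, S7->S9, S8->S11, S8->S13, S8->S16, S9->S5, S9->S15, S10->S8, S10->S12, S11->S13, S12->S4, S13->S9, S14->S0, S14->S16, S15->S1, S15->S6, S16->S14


BFS layer-by-layer from S2:
  dist 0: {S2}
  dist 1: {S5}
  dist 2: {S4, S12}
  dist 3: {S6, S16}
  dist 4: {S3, S14}
  dist 5: {S0, S7, S9, S13}
  dist 6: {S1, S8, S15}
  dist 7: {S10, S11}
  -> S10 reached at distance 7
Shortest path length = 7

7


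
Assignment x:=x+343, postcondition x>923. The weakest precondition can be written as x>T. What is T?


Formula: wp(x:=E, P) = P[E/x] (substitute E for x in postcondition)
Step 1: Postcondition: x>923
Step 2: Substitute x+343 for x: x+343>923
Step 3: Solve for x: x > 923-343 = 580

580


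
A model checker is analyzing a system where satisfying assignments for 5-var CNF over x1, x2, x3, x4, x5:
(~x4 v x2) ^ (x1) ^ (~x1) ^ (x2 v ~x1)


CNF with 4 clauses over 5 vars (32 assignments).
An assignment satisfies CNF iff every clause has >=1 true literal.
Check each row (bits = x1,x2,x3,x4,x5; clause T/F shown):
  row 0 [00000]: clauses=TFTT -> 0
  row 1 [00001]: clauses=TFTT -> 0
  row 2 [00010]: clauses=FFTT -> 0
  row 3 [00011]: clauses=FFTT -> 0
  row 4 [00100]: clauses=TFTT -> 0
  row 5 [00101]: clauses=TFTT -> 0
  row 6 [00110]: clauses=FFTT -> 0
  row 7 [00111]: clauses=FFTT -> 0
  row 8 [01000]: clauses=TFTT -> 0
  row 9 [01001]: clauses=TFTT -> 0
  row 10 [01010]: clauses=TFTT -> 0
  row 11 [01011]: clauses=TFTT -> 0
  row 12 [01100]: clauses=TFTT -> 0
  row 13 [01101]: clauses=TFTT -> 0
  row 14 [01110]: clauses=TFTT -> 0
  row 15 [01111]: clauses=TFTT -> 0
  row 16 [10000]: clauses=TTFF -> 0
  row 17 [10001]: clauses=TTFF -> 0
  row 18 [10010]: clauses=FTFF -> 0
  row 19 [10011]: clauses=FTFF -> 0
  row 20 [10100]: clauses=TTFF -> 0
  row 21 [10101]: clauses=TTFF -> 0
  row 22 [10110]: clauses=FTFF -> 0
  row 23 [10111]: clauses=FTFF -> 0
  row 24 [11000]: clauses=TTFT -> 0
  row 25 [11001]: clauses=TTFT -> 0
  row 26 [11010]: clauses=TTFT -> 0
  row 27 [11011]: clauses=TTFT -> 0
  row 28 [11100]: clauses=TTFT -> 0
  row 29 [11101]: clauses=TTFT -> 0
  row 30 [11110]: clauses=TTFT -> 0
  row 31 [11111]: clauses=TTFT -> 0
Full result column, 8 rows per line (x1,x2 fixed per line; x3,x4,x5 runs 000..111 left to right):
  rows 0-7 [x1,x2=00]: 00000000  (ones: 0)
  rows 8-15 [x1,x2=01]: 00000000  (ones: 0)
  rows 16-23 [x1,x2=10]: 00000000  (ones: 0)
  rows 24-31 [x1,x2=11]: 00000000  (ones: 0)
Satisfying assignments = 0+0+0+0 = 0

0


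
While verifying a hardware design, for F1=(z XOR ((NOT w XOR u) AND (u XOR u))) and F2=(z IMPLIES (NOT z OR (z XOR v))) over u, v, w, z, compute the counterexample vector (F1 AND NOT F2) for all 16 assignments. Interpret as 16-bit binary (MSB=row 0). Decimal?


F1 = (z XOR ((NOT w XOR u) AND (u XOR u)))
F2 = (z IMPLIES (NOT z OR (z XOR v)))
Counterexample to F1=>F2 is where F1=1 and F2=0.
Evaluate each row (bits = u,v,w,z, MSB first):
  row 0 [0000]: F1=0 F2=1 -> F1&~F2 -> 0
  row 1 [0001]: F1=1 F2=1 -> F1&~F2 -> 0
  row 2 [0010]: F1=0 F2=1 -> F1&~F2 -> 0
  row 3 [0011]: F1=1 F2=1 -> F1&~F2 -> 0
  row 4 [0100]: F1=0 F2=1 -> F1&~F2 -> 0
  row 5 [0101]: F1=1 F2=0 -> F1&~F2 -> 1
  row 6 [0110]: F1=0 F2=1 -> F1&~F2 -> 0
  row 7 [0111]: F1=1 F2=0 -> F1&~F2 -> 1
  row 8 [1000]: F1=0 F2=1 -> F1&~F2 -> 0
  row 9 [1001]: F1=1 F2=1 -> F1&~F2 -> 0
  row 10 [1010]: F1=0 F2=1 -> F1&~F2 -> 0
  row 11 [1011]: F1=1 F2=1 -> F1&~F2 -> 0
  row 12 [1100]: F1=0 F2=1 -> F1&~F2 -> 0
  row 13 [1101]: F1=1 F2=0 -> F1&~F2 -> 1
  row 14 [1110]: F1=0 F2=1 -> F1&~F2 -> 0
  row 15 [1111]: F1=1 F2=0 -> F1&~F2 -> 1
Full result column, 4 rows per line (u,v fixed per line; w,z runs 00..11 left to right):
  rows 0-3 [u,v=00]: 0000  = hex 0
  rows 4-7 [u,v=01]: 0101  = hex 5
  rows 8-11 [u,v=10]: 0000  = hex 0
  rows 12-15 [u,v=11]: 0101  = hex 5
Counterexample vector (row 0 .. row 15) = 0000010100000101
Output column grouped in 4s = 0000 0101 0000 0101 = 0x0505
Convert to decimal digit by digit (value = value*16 + digit):
  0 -> 0
  0*16 + 5 = 5
  5*16 + 0 = 80
  80*16 + 5 = 1285
Decimal = 1285

1285


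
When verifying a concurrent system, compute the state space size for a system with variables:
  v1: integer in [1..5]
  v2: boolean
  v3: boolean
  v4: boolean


State space = product of domain sizes of all variables.
Domain sizes:
  v1 (integer in [1..5]): 5
  v2 (boolean): 2
  v3 (boolean): 2
  v4 (boolean): 2
Product = 5 * 2 * 2 * 2 = 40

40


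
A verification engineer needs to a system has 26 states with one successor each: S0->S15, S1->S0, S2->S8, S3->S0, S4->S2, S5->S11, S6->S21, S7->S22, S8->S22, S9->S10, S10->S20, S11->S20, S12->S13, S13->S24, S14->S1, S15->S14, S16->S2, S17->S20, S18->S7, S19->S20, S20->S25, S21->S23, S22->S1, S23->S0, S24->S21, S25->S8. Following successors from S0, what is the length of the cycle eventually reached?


Trace from S0 until a state repeats:
  S0 -> S15 -> S14 -> S1 -> S0
S0 first seen at step 0, revisited at step 4.
Cycle length = 4 - 0 = 4

4


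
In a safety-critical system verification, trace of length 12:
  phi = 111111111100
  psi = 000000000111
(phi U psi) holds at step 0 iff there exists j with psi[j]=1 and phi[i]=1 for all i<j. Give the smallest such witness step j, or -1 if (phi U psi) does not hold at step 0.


(phi U psi) at 0: need smallest j with psi[j]=1 and phi[i]=1 for all i in [0,j).
Scan from step 0:
  step 0: phi=1, psi=0 -> continue
  step 1: phi=1, psi=0 -> continue
  step 2: phi=1, psi=0 -> continue
  step 3: phi=1, psi=0 -> continue
  step 9: psi=1 and phi held for [0,9) -> witness found
Witness step = 9

9


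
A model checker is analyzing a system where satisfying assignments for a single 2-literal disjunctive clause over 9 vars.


Step 1: Total=2^9=512
Step 2: Unsat when all 2 false: 2^7=128
Step 3: Sat=512-128=384

384


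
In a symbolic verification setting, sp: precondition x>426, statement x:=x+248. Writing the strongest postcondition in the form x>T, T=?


Formula: sp(P, x:=E) = exists old_x. (x = E[old_x/x]) AND P[old_x/x] (old_x is the value of x before the assignment; eliminate old_x by solving x = E[old_x/x] for old_x)
Step 1: Precondition P: x>426, i.e. old_x > 426
Step 2: Assignment gives x = old_x + 248, so old_x = x - 248
Step 3: Substitute into P: x - 248 > 426
Step 4: Simplify: x > 426+248 = 674

674


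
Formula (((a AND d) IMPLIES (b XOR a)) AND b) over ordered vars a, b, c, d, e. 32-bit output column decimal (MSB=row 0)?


Formula: (((a AND d) IMPLIES (b XOR a)) AND b) over a, b, c, d, e (32 rows)
Evaluate each row (bits = a,b,c,d,e, MSB first):
  row 0 [00000]: (((0 AND 0) IMPLIES (0 XOR 0)) AND 0) -> 0
  row 1 [00001]: (((0 AND 0) IMPLIES (0 XOR 0)) AND 0) -> 0
  row 2 [00010]: (((0 AND 1) IMPLIES (0 XOR 0)) AND 0) -> 0
  row 3 [00011]: (((0 AND 1) IMPLIES (0 XOR 0)) AND 0) -> 0
  row 4 [00100]: (((0 AND 0) IMPLIES (0 XOR 0)) AND 0) -> 0
  row 5 [00101]: (((0 AND 0) IMPLIES (0 XOR 0)) AND 0) -> 0
  row 6 [00110]: (((0 AND 1) IMPLIES (0 XOR 0)) AND 0) -> 0
  row 7 [00111]: (((0 AND 1) IMPLIES (0 XOR 0)) AND 0) -> 0
  row 8 [01000]: (((0 AND 0) IMPLIES (1 XOR 0)) AND 1) -> 1
  row 9 [01001]: (((0 AND 0) IMPLIES (1 XOR 0)) AND 1) -> 1
  row 10 [01010]: (((0 AND 1) IMPLIES (1 XOR 0)) AND 1) -> 1
  row 11 [01011]: (((0 AND 1) IMPLIES (1 XOR 0)) AND 1) -> 1
  row 12 [01100]: (((0 AND 0) IMPLIES (1 XOR 0)) AND 1) -> 1
  row 13 [01101]: (((0 AND 0) IMPLIES (1 XOR 0)) AND 1) -> 1
  row 14 [01110]: (((0 AND 1) IMPLIES (1 XOR 0)) AND 1) -> 1
  row 15 [01111]: (((0 AND 1) IMPLIES (1 XOR 0)) AND 1) -> 1
  row 16 [10000]: (((1 AND 0) IMPLIES (0 XOR 1)) AND 0) -> 0
  row 17 [10001]: (((1 AND 0) IMPLIES (0 XOR 1)) AND 0) -> 0
  row 18 [10010]: (((1 AND 1) IMPLIES (0 XOR 1)) AND 0) -> 0
  row 19 [10011]: (((1 AND 1) IMPLIES (0 XOR 1)) AND 0) -> 0
  row 20 [10100]: (((1 AND 0) IMPLIES (0 XOR 1)) AND 0) -> 0
  row 21 [10101]: (((1 AND 0) IMPLIES (0 XOR 1)) AND 0) -> 0
  row 22 [10110]: (((1 AND 1) IMPLIES (0 XOR 1)) AND 0) -> 0
  row 23 [10111]: (((1 AND 1) IMPLIES (0 XOR 1)) AND 0) -> 0
  row 24 [11000]: (((1 AND 0) IMPLIES (1 XOR 1)) AND 1) -> 1
  row 25 [11001]: (((1 AND 0) IMPLIES (1 XOR 1)) AND 1) -> 1
  row 26 [11010]: (((1 AND 1) IMPLIES (1 XOR 1)) AND 1) -> 0
  row 27 [11011]: (((1 AND 1) IMPLIES (1 XOR 1)) AND 1) -> 0
  row 28 [11100]: (((1 AND 0) IMPLIES (1 XOR 1)) AND 1) -> 1
  row 29 [11101]: (((1 AND 0) IMPLIES (1 XOR 1)) AND 1) -> 1
  row 30 [11110]: (((1 AND 1) IMPLIES (1 XOR 1)) AND 1) -> 0
  row 31 [11111]: (((1 AND 1) IMPLIES (1 XOR 1)) AND 1) -> 0
Full result column, 4 rows per line (a,b,c fixed per line; d,e runs 00..11 left to right):
  rows 0-3 [a,b,c=000]: 0000  = hex 0
  rows 4-7 [a,b,c=001]: 0000  = hex 0
  rows 8-11 [a,b,c=010]: 1111  = hex F
  rows 12-15 [a,b,c=011]: 1111  = hex F
  rows 16-19 [a,b,c=100]: 0000  = hex 0
  rows 20-23 [a,b,c=101]: 0000  = hex 0
  rows 24-27 [a,b,c=110]: 1100  = hex C
  rows 28-31 [a,b,c=111]: 1100  = hex C
Output column (row 0 .. row 31) = 00000000111111110000000011001100
Output column grouped in 4s = 0000 0000 1111 1111 0000 0000 1100 1100 = 0x00FF00CC
Convert to decimal digit by digit (value = value*16 + digit):
  0 -> 0
  0*16 + 0 = 0
  0*16 + 15 (F) = 15
  15*16 + 15 (F) = 255
  255*16 + 0 = 4080
  4080*16 + 0 = 65280
  65280*16 + 12 (C) = 1044492
  1044492*16 + 12 (C) = 16711884
Decimal = 16711884

16711884


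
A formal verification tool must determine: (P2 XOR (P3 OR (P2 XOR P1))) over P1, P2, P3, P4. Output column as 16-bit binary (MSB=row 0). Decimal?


Formula: (P2 XOR (P3 OR (P2 XOR P1))) over P1, P2, P3, P4 (16 rows)
Evaluate each row (bits = P1,P2,P3,P4, MSB first):
  row 0 [0000]: (0 XOR (0 OR (0 XOR 0))) -> 0
  row 1 [0001]: (0 XOR (0 OR (0 XOR 0))) -> 0
  row 2 [0010]: (0 XOR (1 OR (0 XOR 0))) -> 1
  row 3 [0011]: (0 XOR (1 OR (0 XOR 0))) -> 1
  row 4 [0100]: (1 XOR (0 OR (1 XOR 0))) -> 0
  row 5 [0101]: (1 XOR (0 OR (1 XOR 0))) -> 0
  row 6 [0110]: (1 XOR (1 OR (1 XOR 0))) -> 0
  row 7 [0111]: (1 XOR (1 OR (1 XOR 0))) -> 0
  row 8 [1000]: (0 XOR (0 OR (0 XOR 1))) -> 1
  row 9 [1001]: (0 XOR (0 OR (0 XOR 1))) -> 1
  row 10 [1010]: (0 XOR (1 OR (0 XOR 1))) -> 1
  row 11 [1011]: (0 XOR (1 OR (0 XOR 1))) -> 1
  row 12 [1100]: (1 XOR (0 OR (1 XOR 1))) -> 1
  row 13 [1101]: (1 XOR (0 OR (1 XOR 1))) -> 1
  row 14 [1110]: (1 XOR (1 OR (1 XOR 1))) -> 0
  row 15 [1111]: (1 XOR (1 OR (1 XOR 1))) -> 0
Full result column, 4 rows per line (P1,P2 fixed per line; P3,P4 runs 00..11 left to right):
  rows 0-3 [P1,P2=00]: 0011  = hex 3
  rows 4-7 [P1,P2=01]: 0000  = hex 0
  rows 8-11 [P1,P2=10]: 1111  = hex F
  rows 12-15 [P1,P2=11]: 1100  = hex C
Output column (row 0 .. row 15) = 0011000011111100
Output column grouped in 4s = 0011 0000 1111 1100 = 0x30FC
Convert to decimal digit by digit (value = value*16 + digit):
  3 -> 3
  3*16 + 0 = 48
  48*16 + 15 (F) = 783
  783*16 + 12 (C) = 12540
Decimal = 12540

12540


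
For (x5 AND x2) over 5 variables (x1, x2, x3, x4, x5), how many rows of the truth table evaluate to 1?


Formula: (x5 AND x2) over 5 vars (32 rows)
Evaluate each row (x1, x2, x3, x4, x5 as bits, MSB first):
  row 0 [00000]: (0 AND 0) -> 0
  row 1 [00001]: (1 AND 0) -> 0
  row 2 [00010]: (0 AND 0) -> 0
  row 3 [00011]: (1 AND 0) -> 0
  row 4 [00100]: (0 AND 0) -> 0
  row 5 [00101]: (1 AND 0) -> 0
  row 6 [00110]: (0 AND 0) -> 0
  row 7 [00111]: (1 AND 0) -> 0
  row 8 [01000]: (0 AND 1) -> 0
  row 9 [01001]: (1 AND 1) -> 1
  row 10 [01010]: (0 AND 1) -> 0
  row 11 [01011]: (1 AND 1) -> 1
  row 12 [01100]: (0 AND 1) -> 0
  row 13 [01101]: (1 AND 1) -> 1
  row 14 [01110]: (0 AND 1) -> 0
  row 15 [01111]: (1 AND 1) -> 1
  row 16 [10000]: (0 AND 0) -> 0
  row 17 [10001]: (1 AND 0) -> 0
  row 18 [10010]: (0 AND 0) -> 0
  row 19 [10011]: (1 AND 0) -> 0
  row 20 [10100]: (0 AND 0) -> 0
  row 21 [10101]: (1 AND 0) -> 0
  row 22 [10110]: (0 AND 0) -> 0
  row 23 [10111]: (1 AND 0) -> 0
  row 24 [11000]: (0 AND 1) -> 0
  row 25 [11001]: (1 AND 1) -> 1
  row 26 [11010]: (0 AND 1) -> 0
  row 27 [11011]: (1 AND 1) -> 1
  row 28 [11100]: (0 AND 1) -> 0
  row 29 [11101]: (1 AND 1) -> 1
  row 30 [11110]: (0 AND 1) -> 0
  row 31 [11111]: (1 AND 1) -> 1
Full result column, 8 rows per line (x1,x2 fixed per line; x3,x4,x5 runs 000..111 left to right):
  rows 0-7 [x1,x2=00]: 00000000  (ones: 0)
  rows 8-15 [x1,x2=01]: 01010101  (ones: 4)
  rows 16-23 [x1,x2=10]: 00000000  (ones: 0)
  rows 24-31 [x1,x2=11]: 01010101  (ones: 4)
Count of 1-rows = 0+4+0+4 = 8

8


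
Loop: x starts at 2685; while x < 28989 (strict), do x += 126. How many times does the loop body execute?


Step 1: x goes from 2685 toward 28989 by 126; the body runs while x<28989, so iterations = ceil((bound-start)/step)
Step 2: Distance=26304
Step 3: ceil(26304/126)=209

209


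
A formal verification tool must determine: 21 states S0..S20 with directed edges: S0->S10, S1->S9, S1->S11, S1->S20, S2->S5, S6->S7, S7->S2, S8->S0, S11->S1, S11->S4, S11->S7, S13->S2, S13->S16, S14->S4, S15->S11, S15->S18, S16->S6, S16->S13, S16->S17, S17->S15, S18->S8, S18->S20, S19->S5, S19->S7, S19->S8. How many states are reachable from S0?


BFS from S0:
  layer 0: {S0}
  layer 1: {S10}
Reachable set: {S0, S10}
Count = 2

2


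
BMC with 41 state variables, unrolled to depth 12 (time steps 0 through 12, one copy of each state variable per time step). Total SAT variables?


BMC unrolls to depth k, creating one copy of each state var for steps 0..k.
Step count = 12 + 1 = 13 (steps 0 through 12)
Vars per step = 41
Total = 41 * 13 = 533

533


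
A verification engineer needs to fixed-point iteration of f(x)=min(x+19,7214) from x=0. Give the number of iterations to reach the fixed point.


Step 1: x=0, cap=7214, increment=19
Step 2: x grows by 19 each step until capped at 7214; fixed point is x=7214
Step 3: iterations = ceil(7214/19) = 380

380


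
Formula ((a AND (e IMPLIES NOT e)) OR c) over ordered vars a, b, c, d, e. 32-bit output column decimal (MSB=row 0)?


Formula: ((a AND (e IMPLIES NOT e)) OR c) over a, b, c, d, e (32 rows)
Evaluate each row (bits = a,b,c,d,e, MSB first):
  row 0 [00000]: ((0 AND (0 IMPLIES NOT 0)) OR 0) -> 0
  row 1 [00001]: ((0 AND (1 IMPLIES NOT 1)) OR 0) -> 0
  row 2 [00010]: ((0 AND (0 IMPLIES NOT 0)) OR 0) -> 0
  row 3 [00011]: ((0 AND (1 IMPLIES NOT 1)) OR 0) -> 0
  row 4 [00100]: ((0 AND (0 IMPLIES NOT 0)) OR 1) -> 1
  row 5 [00101]: ((0 AND (1 IMPLIES NOT 1)) OR 1) -> 1
  row 6 [00110]: ((0 AND (0 IMPLIES NOT 0)) OR 1) -> 1
  row 7 [00111]: ((0 AND (1 IMPLIES NOT 1)) OR 1) -> 1
  row 8 [01000]: ((0 AND (0 IMPLIES NOT 0)) OR 0) -> 0
  row 9 [01001]: ((0 AND (1 IMPLIES NOT 1)) OR 0) -> 0
  row 10 [01010]: ((0 AND (0 IMPLIES NOT 0)) OR 0) -> 0
  row 11 [01011]: ((0 AND (1 IMPLIES NOT 1)) OR 0) -> 0
  row 12 [01100]: ((0 AND (0 IMPLIES NOT 0)) OR 1) -> 1
  row 13 [01101]: ((0 AND (1 IMPLIES NOT 1)) OR 1) -> 1
  row 14 [01110]: ((0 AND (0 IMPLIES NOT 0)) OR 1) -> 1
  row 15 [01111]: ((0 AND (1 IMPLIES NOT 1)) OR 1) -> 1
  row 16 [10000]: ((1 AND (0 IMPLIES NOT 0)) OR 0) -> 1
  row 17 [10001]: ((1 AND (1 IMPLIES NOT 1)) OR 0) -> 0
  row 18 [10010]: ((1 AND (0 IMPLIES NOT 0)) OR 0) -> 1
  row 19 [10011]: ((1 AND (1 IMPLIES NOT 1)) OR 0) -> 0
  row 20 [10100]: ((1 AND (0 IMPLIES NOT 0)) OR 1) -> 1
  row 21 [10101]: ((1 AND (1 IMPLIES NOT 1)) OR 1) -> 1
  row 22 [10110]: ((1 AND (0 IMPLIES NOT 0)) OR 1) -> 1
  row 23 [10111]: ((1 AND (1 IMPLIES NOT 1)) OR 1) -> 1
  row 24 [11000]: ((1 AND (0 IMPLIES NOT 0)) OR 0) -> 1
  row 25 [11001]: ((1 AND (1 IMPLIES NOT 1)) OR 0) -> 0
  row 26 [11010]: ((1 AND (0 IMPLIES NOT 0)) OR 0) -> 1
  row 27 [11011]: ((1 AND (1 IMPLIES NOT 1)) OR 0) -> 0
  row 28 [11100]: ((1 AND (0 IMPLIES NOT 0)) OR 1) -> 1
  row 29 [11101]: ((1 AND (1 IMPLIES NOT 1)) OR 1) -> 1
  row 30 [11110]: ((1 AND (0 IMPLIES NOT 0)) OR 1) -> 1
  row 31 [11111]: ((1 AND (1 IMPLIES NOT 1)) OR 1) -> 1
Full result column, 4 rows per line (a,b,c fixed per line; d,e runs 00..11 left to right):
  rows 0-3 [a,b,c=000]: 0000  = hex 0
  rows 4-7 [a,b,c=001]: 1111  = hex F
  rows 8-11 [a,b,c=010]: 0000  = hex 0
  rows 12-15 [a,b,c=011]: 1111  = hex F
  rows 16-19 [a,b,c=100]: 1010  = hex A
  rows 20-23 [a,b,c=101]: 1111  = hex F
  rows 24-27 [a,b,c=110]: 1010  = hex A
  rows 28-31 [a,b,c=111]: 1111  = hex F
Output column (row 0 .. row 31) = 00001111000011111010111110101111
Output column grouped in 4s = 0000 1111 0000 1111 1010 1111 1010 1111 = 0x0F0FAFAF
Convert to decimal digit by digit (value = value*16 + digit):
  0 -> 0
  0*16 + 15 (F) = 15
  15*16 + 0 = 240
  240*16 + 15 (F) = 3855
  3855*16 + 10 (A) = 61690
  61690*16 + 15 (F) = 987055
  987055*16 + 10 (A) = 15792890
  15792890*16 + 15 (F) = 252686255
Decimal = 252686255

252686255
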